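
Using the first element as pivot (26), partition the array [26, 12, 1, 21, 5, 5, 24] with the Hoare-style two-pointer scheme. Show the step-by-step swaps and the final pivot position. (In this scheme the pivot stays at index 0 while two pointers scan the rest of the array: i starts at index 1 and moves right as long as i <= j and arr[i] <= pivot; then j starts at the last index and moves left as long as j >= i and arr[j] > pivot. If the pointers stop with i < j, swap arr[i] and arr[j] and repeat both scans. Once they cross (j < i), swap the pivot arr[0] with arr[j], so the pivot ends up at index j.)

Hoare-style two-pointer partition with pivot = 26:

Initial array: [26, 12, 1, 21, 5, 5, 24]

Pointers start at i = 1, j = 6.
i ends at 7, j ends at 6: the pointers have crossed (j < i), so scanning stops.

Swap pivot arr[0] with arr[6] to place pivot at position 6: [24, 12, 1, 21, 5, 5, 26]
Pivot position: 6

After partitioning with pivot 26, the array becomes [24, 12, 1, 21, 5, 5, 26]. The pivot is placed at index 6. All elements to the left of the pivot are <= 26, and all elements to the right are > 26.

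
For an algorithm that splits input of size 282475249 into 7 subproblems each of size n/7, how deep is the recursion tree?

For divide and conquer with division factor 7:

Problem sizes at each level:
Level 0: 282475249
Level 1: 40353607
Level 2: 5764801
Level 3: 823543
Level 4: 117649
Level 5: 16807
Level 6: 2401
Level 7: 343
Level 8: 49
Level 9: 7
Level 10: 1

The root is level 0 and the size-1 base case is level 10 (the tree spans levels 0 through 10, i.e. 11 levels counting the root), so the depth is the number of divisions: log_7(282475249) = 10

The recursion tree depth is log_7(282475249) = 10. At each level, the problem size is divided by 7, so it takes 10 divisions to reduce to a base case of size 1. The algorithm makes 7 recursive calls at each level.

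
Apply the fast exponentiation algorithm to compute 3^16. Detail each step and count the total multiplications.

Computing 3^16 by squaring (build up from 3^1; each line after the first costs one multiplication):

3^1 = 3
3^2 = (3^1)^2 = 3^2 = 9
3^4 = (3^2)^2 = 9^2 = 81
3^8 = (3^4)^2 = 81^2 = 6561
3^16 = (3^8)^2 = 6561^2 = 43046721

Result: 43046721
Multiplications needed: 4 (4 lines after 3^1)

3^16 = 43046721. Using exponentiation by squaring, this requires 4 multiplications. The key idea: if the exponent is even, square the half-power; if odd, multiply by the base once.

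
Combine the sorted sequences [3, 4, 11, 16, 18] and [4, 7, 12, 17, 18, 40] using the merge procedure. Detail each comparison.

Merging process:

Compare 3 vs 4: take 3 from left. Merged: [3]
Compare 4 vs 4: take 4 from left. Merged: [3, 4]
Compare 11 vs 4: take 4 from right. Merged: [3, 4, 4]
Compare 11 vs 7: take 7 from right. Merged: [3, 4, 4, 7]
Compare 11 vs 12: take 11 from left. Merged: [3, 4, 4, 7, 11]
Compare 16 vs 12: take 12 from right. Merged: [3, 4, 4, 7, 11, 12]
Compare 16 vs 17: take 16 from left. Merged: [3, 4, 4, 7, 11, 12, 16]
Compare 18 vs 17: take 17 from right. Merged: [3, 4, 4, 7, 11, 12, 16, 17]
Compare 18 vs 18: take 18 from left. Merged: [3, 4, 4, 7, 11, 12, 16, 17, 18]
Append remaining from right: [18, 40]. Merged: [3, 4, 4, 7, 11, 12, 16, 17, 18, 18, 40]

Final merged array: [3, 4, 4, 7, 11, 12, 16, 17, 18, 18, 40]
Total comparisons: 9

The merged array is [3, 4, 4, 7, 11, 12, 16, 17, 18, 18, 40], requiring 9 comparisons. The merge step runs in O(n) time where n is the total number of elements.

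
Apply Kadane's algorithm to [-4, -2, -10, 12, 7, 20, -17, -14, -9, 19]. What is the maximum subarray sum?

Using Kadane's algorithm on [-4, -2, -10, 12, 7, 20, -17, -14, -9, 19]:

Scanning through the array:
Position 1 (value -2): max_ending_here = -2, max_so_far = -2
Position 2 (value -10): max_ending_here = -10, max_so_far = -2
Position 3 (value 12): max_ending_here = 12, max_so_far = 12
Position 4 (value 7): max_ending_here = 19, max_so_far = 19
Position 5 (value 20): max_ending_here = 39, max_so_far = 39
Position 6 (value -17): max_ending_here = 22, max_so_far = 39
Position 7 (value -14): max_ending_here = 8, max_so_far = 39
Position 8 (value -9): max_ending_here = -1, max_so_far = 39
Position 9 (value 19): max_ending_here = 19, max_so_far = 39

Maximum subarray: [12, 7, 20]
Maximum sum: 39

The maximum subarray is [12, 7, 20] with sum 39. This subarray runs from index 3 to index 5.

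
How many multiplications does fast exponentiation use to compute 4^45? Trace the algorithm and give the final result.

Computing 4^45 by squaring (build up from 4^1; each line after the first costs one multiplication):

4^1 = 4
4^2 = (4^1)^2 = 4^2 = 16
4^4 = (4^2)^2 = 16^2 = 256
4^5 = 4 * 4^4 = 4 * 256 = 1024
4^10 = (4^5)^2 = 1024^2 = 1048576
4^11 = 4 * 4^10 = 4 * 1048576 = 4194304
4^22 = (4^11)^2 = 4194304^2 = 17592186044416
4^44 = (4^22)^2 = 17592186044416^2 = 309485009821345068724781056
4^45 = 4 * 4^44 = 4 * 309485009821345068724781056 = 1237940039285380274899124224

Result: 1237940039285380274899124224
Multiplications needed: 8 (8 lines after 4^1)

4^45 = 1237940039285380274899124224. Using exponentiation by squaring, this requires 8 multiplications. The key idea: if the exponent is even, square the half-power; if odd, multiply by the base once.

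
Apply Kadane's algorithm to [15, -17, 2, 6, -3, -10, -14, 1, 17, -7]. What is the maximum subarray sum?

Using Kadane's algorithm on [15, -17, 2, 6, -3, -10, -14, 1, 17, -7]:

Scanning through the array:
Position 1 (value -17): max_ending_here = -2, max_so_far = 15
Position 2 (value 2): max_ending_here = 2, max_so_far = 15
Position 3 (value 6): max_ending_here = 8, max_so_far = 15
Position 4 (value -3): max_ending_here = 5, max_so_far = 15
Position 5 (value -10): max_ending_here = -5, max_so_far = 15
Position 6 (value -14): max_ending_here = -14, max_so_far = 15
Position 7 (value 1): max_ending_here = 1, max_so_far = 15
Position 8 (value 17): max_ending_here = 18, max_so_far = 18
Position 9 (value -7): max_ending_here = 11, max_so_far = 18

Maximum subarray: [1, 17]
Maximum sum: 18

The maximum subarray is [1, 17] with sum 18. This subarray runs from index 7 to index 8.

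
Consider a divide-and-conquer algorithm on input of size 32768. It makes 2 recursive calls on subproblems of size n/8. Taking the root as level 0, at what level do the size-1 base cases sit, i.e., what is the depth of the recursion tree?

For divide and conquer with division factor 8:

Problem sizes at each level:
Level 0: 32768
Level 1: 4096
Level 2: 512
Level 3: 64
Level 4: 8
Level 5: 1

The root is level 0 and the size-1 base case is level 5 (the tree spans levels 0 through 5, i.e. 6 levels counting the root), so the depth is the number of divisions: log_8(32768) = 5

The recursion tree depth is log_8(32768) = 5. At each level, the problem size is divided by 8, so it takes 5 divisions to reduce to a base case of size 1. The algorithm makes 2 recursive calls at each level.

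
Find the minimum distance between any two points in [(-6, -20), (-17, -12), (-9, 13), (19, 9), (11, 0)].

Computing all pairwise distances among 5 points:

d((-6, -20), (-17, -12)) = 13.6015
d((-6, -20), (-9, 13)) = 33.1361
d((-6, -20), (19, 9)) = 38.2884
d((-6, -20), (11, 0)) = 26.2488
d((-17, -12), (-9, 13)) = 26.2488
d((-17, -12), (19, 9)) = 41.6773
d((-17, -12), (11, 0)) = 30.4631
d((-9, 13), (19, 9)) = 28.2843
d((-9, 13), (11, 0)) = 23.8537
d((19, 9), (11, 0)) = 12.0416 <-- minimum

Closest pair: (19, 9) and (11, 0) with distance 12.0416

The closest pair is (19, 9) and (11, 0) with Euclidean distance 12.0416. For 5 points, brute-force pairwise comparison is shown above. For large n, the divide-and-conquer algorithm (sort by x, recurse on halves, check the dividing strip) achieves O(n log n).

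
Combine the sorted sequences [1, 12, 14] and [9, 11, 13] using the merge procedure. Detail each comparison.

Merging process:

Compare 1 vs 9: take 1 from left. Merged: [1]
Compare 12 vs 9: take 9 from right. Merged: [1, 9]
Compare 12 vs 11: take 11 from right. Merged: [1, 9, 11]
Compare 12 vs 13: take 12 from left. Merged: [1, 9, 11, 12]
Compare 14 vs 13: take 13 from right. Merged: [1, 9, 11, 12, 13]
Append remaining from left: [14]. Merged: [1, 9, 11, 12, 13, 14]

Final merged array: [1, 9, 11, 12, 13, 14]
Total comparisons: 5

The merged array is [1, 9, 11, 12, 13, 14], requiring 5 comparisons. The merge step runs in O(n) time where n is the total number of elements.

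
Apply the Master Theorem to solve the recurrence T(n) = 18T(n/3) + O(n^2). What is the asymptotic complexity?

Master Theorem for T(n) = 18T(n/3) + O(n^2):

a = 18, b = 3, c = 2
log_b(a) = log_3(18) = 2.6309

Case 1: c = 2 < log_3(18) = 2.6309
T(n) = O(n^(log_3 18))

For T(n) = 18T(n/3) + O(n^2): log_3(18) = 2.6309. This is Case 1 of the Master Theorem (c < log_b(a), work dominated by leaves), giving O(n^(log_3 18)).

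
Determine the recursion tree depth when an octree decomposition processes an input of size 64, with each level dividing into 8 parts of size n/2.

For divide and conquer with division factor 2:

Problem sizes at each level:
Level 0: 64
Level 1: 32
Level 2: 16
Level 3: 8
Level 4: 4
Level 5: 2
Level 6: 1

The root is level 0 and the size-1 base case is level 6 (the tree spans levels 0 through 6, i.e. 7 levels counting the root), so the depth is the number of divisions: log_2(64) = 6

The recursion tree depth is log_2(64) = 6. At each level, the problem size is divided by 2, so it takes 6 divisions to reduce to a base case of size 1. The algorithm makes 8 recursive calls at each level.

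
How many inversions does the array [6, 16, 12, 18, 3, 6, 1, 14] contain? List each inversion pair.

Finding inversions in [6, 16, 12, 18, 3, 6, 1, 14]:

(0, 4): arr[0]=6 > arr[4]=3
(0, 6): arr[0]=6 > arr[6]=1
(1, 2): arr[1]=16 > arr[2]=12
(1, 4): arr[1]=16 > arr[4]=3
(1, 5): arr[1]=16 > arr[5]=6
(1, 6): arr[1]=16 > arr[6]=1
(1, 7): arr[1]=16 > arr[7]=14
(2, 4): arr[2]=12 > arr[4]=3
(2, 5): arr[2]=12 > arr[5]=6
(2, 6): arr[2]=12 > arr[6]=1
(3, 4): arr[3]=18 > arr[4]=3
(3, 5): arr[3]=18 > arr[5]=6
(3, 6): arr[3]=18 > arr[6]=1
(3, 7): arr[3]=18 > arr[7]=14
(4, 6): arr[4]=3 > arr[6]=1
(5, 6): arr[5]=6 > arr[6]=1

Total inversions: 16

The array has 16 inversion(s): (0,4), (0,6), (1,2), (1,4), (1,5), (1,6), (1,7), (2,4), (2,5), (2,6), (3,4), (3,5), (3,6), (3,7), (4,6), (5,6). Each pair (i,j) satisfies i < j and arr[i] > arr[j].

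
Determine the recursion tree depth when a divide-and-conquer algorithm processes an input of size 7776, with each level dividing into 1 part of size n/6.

For divide and conquer with division factor 6:

Problem sizes at each level:
Level 0: 7776
Level 1: 1296
Level 2: 216
Level 3: 36
Level 4: 6
Level 5: 1

The root is level 0 and the size-1 base case is level 5 (the tree spans levels 0 through 5, i.e. 6 levels counting the root), so the depth is the number of divisions: log_6(7776) = 5

The recursion tree depth is log_6(7776) = 5. At each level, the problem size is divided by 6, so it takes 5 divisions to reduce to a base case of size 1. The algorithm makes 1 recursive call at each level.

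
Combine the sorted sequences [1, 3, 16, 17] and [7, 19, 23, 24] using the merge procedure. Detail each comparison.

Merging process:

Compare 1 vs 7: take 1 from left. Merged: [1]
Compare 3 vs 7: take 3 from left. Merged: [1, 3]
Compare 16 vs 7: take 7 from right. Merged: [1, 3, 7]
Compare 16 vs 19: take 16 from left. Merged: [1, 3, 7, 16]
Compare 17 vs 19: take 17 from left. Merged: [1, 3, 7, 16, 17]
Append remaining from right: [19, 23, 24]. Merged: [1, 3, 7, 16, 17, 19, 23, 24]

Final merged array: [1, 3, 7, 16, 17, 19, 23, 24]
Total comparisons: 5

The merged array is [1, 3, 7, 16, 17, 19, 23, 24], requiring 5 comparisons. The merge step runs in O(n) time where n is the total number of elements.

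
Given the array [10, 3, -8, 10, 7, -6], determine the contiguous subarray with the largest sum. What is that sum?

Using Kadane's algorithm on [10, 3, -8, 10, 7, -6]:

Scanning through the array:
Position 1 (value 3): max_ending_here = 13, max_so_far = 13
Position 2 (value -8): max_ending_here = 5, max_so_far = 13
Position 3 (value 10): max_ending_here = 15, max_so_far = 15
Position 4 (value 7): max_ending_here = 22, max_so_far = 22
Position 5 (value -6): max_ending_here = 16, max_so_far = 22

Maximum subarray: [10, 3, -8, 10, 7]
Maximum sum: 22

The maximum subarray is [10, 3, -8, 10, 7] with sum 22. This subarray runs from index 0 to index 4.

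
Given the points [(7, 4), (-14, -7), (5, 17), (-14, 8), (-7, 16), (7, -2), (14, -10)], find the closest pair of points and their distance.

Computing all pairwise distances among 7 points:

d((7, 4), (-14, -7)) = 23.7065
d((7, 4), (5, 17)) = 13.1529
d((7, 4), (-14, 8)) = 21.3776
d((7, 4), (-7, 16)) = 18.4391
d((7, 4), (7, -2)) = 6.0 <-- minimum
d((7, 4), (14, -10)) = 15.6525
d((-14, -7), (5, 17)) = 30.6105
d((-14, -7), (-14, 8)) = 15.0
d((-14, -7), (-7, 16)) = 24.0416
d((-14, -7), (7, -2)) = 21.587
d((-14, -7), (14, -10)) = 28.1603
d((5, 17), (-14, 8)) = 21.0238
d((5, 17), (-7, 16)) = 12.0416
d((5, 17), (7, -2)) = 19.105
d((5, 17), (14, -10)) = 28.4605
d((-14, 8), (-7, 16)) = 10.6301
d((-14, 8), (7, -2)) = 23.2594
d((-14, 8), (14, -10)) = 33.2866
d((-7, 16), (7, -2)) = 22.8035
d((-7, 16), (14, -10)) = 33.4215
d((7, -2), (14, -10)) = 10.6301

Closest pair: (7, 4) and (7, -2) with distance 6.0

The closest pair is (7, 4) and (7, -2) with Euclidean distance 6.0. For 7 points, brute-force pairwise comparison is shown above. For large n, the divide-and-conquer algorithm (sort by x, recurse on halves, check the dividing strip) achieves O(n log n).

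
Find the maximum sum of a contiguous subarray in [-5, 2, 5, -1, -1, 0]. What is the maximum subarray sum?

Using Kadane's algorithm on [-5, 2, 5, -1, -1, 0]:

Scanning through the array:
Position 1 (value 2): max_ending_here = 2, max_so_far = 2
Position 2 (value 5): max_ending_here = 7, max_so_far = 7
Position 3 (value -1): max_ending_here = 6, max_so_far = 7
Position 4 (value -1): max_ending_here = 5, max_so_far = 7
Position 5 (value 0): max_ending_here = 5, max_so_far = 7

Maximum subarray: [2, 5]
Maximum sum: 7

The maximum subarray is [2, 5] with sum 7. This subarray runs from index 1 to index 2.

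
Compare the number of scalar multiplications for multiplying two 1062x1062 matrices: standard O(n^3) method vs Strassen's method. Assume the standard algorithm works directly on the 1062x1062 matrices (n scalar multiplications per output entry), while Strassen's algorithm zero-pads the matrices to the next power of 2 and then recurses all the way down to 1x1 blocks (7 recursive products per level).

Matrix multiplication for 1062x1062 matrices:

Strassen's algorithm requires power-of-2 dimensions. Pad 1062x1062 to 2048x2048 (next power of 2).

Standard algorithm: 1062^3 = 1197770328 multiplications
Strassen's algorithm: 7^(log2(2048)) = 7^11 = 1977326743 multiplications
Difference: 1197770328 - 1977326743 = -779556415 (Strassen uses MORE here due to padding overhead — for small or just-over-power-of-2 n, padding can outweigh the per-level savings)

Standard: 1197770328 multiplications (1062^3). Strassen: 1977326743 multiplications (7^11, after padding to 2048x2048). Strassen reduces 8 recursive multiplications to 7 at each level.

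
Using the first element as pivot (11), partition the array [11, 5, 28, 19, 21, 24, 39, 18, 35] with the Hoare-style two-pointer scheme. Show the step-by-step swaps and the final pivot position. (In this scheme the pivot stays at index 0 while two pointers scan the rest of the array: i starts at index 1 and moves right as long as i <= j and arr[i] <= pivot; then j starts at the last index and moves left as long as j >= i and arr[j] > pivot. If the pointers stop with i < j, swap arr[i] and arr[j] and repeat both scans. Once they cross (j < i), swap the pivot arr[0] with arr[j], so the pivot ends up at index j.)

Hoare-style two-pointer partition with pivot = 11:

Initial array: [11, 5, 28, 19, 21, 24, 39, 18, 35]

Pointers start at i = 1, j = 8.
i ends at 2, j ends at 1: the pointers have crossed (j < i), so scanning stops.

Swap pivot arr[0] with arr[1] to place pivot at position 1: [5, 11, 28, 19, 21, 24, 39, 18, 35]
Pivot position: 1

After partitioning with pivot 11, the array becomes [5, 11, 28, 19, 21, 24, 39, 18, 35]. The pivot is placed at index 1. All elements to the left of the pivot are <= 11, and all elements to the right are > 11.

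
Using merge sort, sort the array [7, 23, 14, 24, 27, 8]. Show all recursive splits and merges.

Merge sort trace:

Split: [7, 23, 14, 24, 27, 8] -> [7, 23, 14] and [24, 27, 8]
  Split: [7, 23, 14] -> [7] and [23, 14]
    Split: [23, 14] -> [23] and [14]
    Merge: [23] + [14] -> [14, 23]
  Merge: [7] + [14, 23] -> [7, 14, 23]
  Split: [24, 27, 8] -> [24] and [27, 8]
    Split: [27, 8] -> [27] and [8]
    Merge: [27] + [8] -> [8, 27]
  Merge: [24] + [8, 27] -> [8, 24, 27]
Merge: [7, 14, 23] + [8, 24, 27] -> [7, 8, 14, 23, 24, 27]

Final sorted array: [7, 8, 14, 23, 24, 27]

The merge sort proceeds by recursively splitting the array and merging sorted halves.
After all merges, the sorted array is [7, 8, 14, 23, 24, 27].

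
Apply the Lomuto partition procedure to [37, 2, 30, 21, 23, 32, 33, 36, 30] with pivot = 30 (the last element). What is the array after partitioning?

Lomuto partition with pivot = 30:

Initial array: [37, 2, 30, 21, 23, 32, 33, 36, 30]

arr[0]=37 > 30: no swap
arr[1]=2 <= 30: swap with position 0, array becomes [2, 37, 30, 21, 23, 32, 33, 36, 30]
arr[2]=30 <= 30: swap with position 1, array becomes [2, 30, 37, 21, 23, 32, 33, 36, 30]
arr[3]=21 <= 30: swap with position 2, array becomes [2, 30, 21, 37, 23, 32, 33, 36, 30]
arr[4]=23 <= 30: swap with position 3, array becomes [2, 30, 21, 23, 37, 32, 33, 36, 30]
arr[5]=32 > 30: no swap
arr[6]=33 > 30: no swap
arr[7]=36 > 30: no swap

Place pivot at position 4: [2, 30, 21, 23, 30, 32, 33, 36, 37]
Pivot position: 4

After partitioning with pivot 30, the array becomes [2, 30, 21, 23, 30, 32, 33, 36, 37]. The pivot is placed at index 4. All elements to the left of the pivot are <= 30, and all elements to the right are > 30.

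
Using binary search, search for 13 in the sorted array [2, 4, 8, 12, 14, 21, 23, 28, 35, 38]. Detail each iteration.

Binary search for 13 in [2, 4, 8, 12, 14, 21, 23, 28, 35, 38]:

lo=0, hi=9, mid=4, arr[mid]=14 -> 14 > 13, search left half
lo=0, hi=3, mid=1, arr[mid]=4 -> 4 < 13, search right half
lo=2, hi=3, mid=2, arr[mid]=8 -> 8 < 13, search right half
lo=3, hi=3, mid=3, arr[mid]=12 -> 12 < 13, search right half
lo=4 > hi=3, target 13 not found

Binary search determines that 13 is not in the array after 4 comparisons. The search space was exhausted without finding the target.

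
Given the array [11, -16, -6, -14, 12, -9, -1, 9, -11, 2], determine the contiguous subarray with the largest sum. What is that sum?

Using Kadane's algorithm on [11, -16, -6, -14, 12, -9, -1, 9, -11, 2]:

Scanning through the array:
Position 1 (value -16): max_ending_here = -5, max_so_far = 11
Position 2 (value -6): max_ending_here = -6, max_so_far = 11
Position 3 (value -14): max_ending_here = -14, max_so_far = 11
Position 4 (value 12): max_ending_here = 12, max_so_far = 12
Position 5 (value -9): max_ending_here = 3, max_so_far = 12
Position 6 (value -1): max_ending_here = 2, max_so_far = 12
Position 7 (value 9): max_ending_here = 11, max_so_far = 12
Position 8 (value -11): max_ending_here = 0, max_so_far = 12
Position 9 (value 2): max_ending_here = 2, max_so_far = 12

Maximum subarray: [12]
Maximum sum: 12

The maximum subarray is [12] with sum 12. This subarray runs from index 4 to index 4.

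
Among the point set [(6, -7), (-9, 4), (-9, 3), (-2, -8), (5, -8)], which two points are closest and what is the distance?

Computing all pairwise distances among 5 points:

d((6, -7), (-9, 4)) = 18.6011
d((6, -7), (-9, 3)) = 18.0278
d((6, -7), (-2, -8)) = 8.0623
d((6, -7), (5, -8)) = 1.4142
d((-9, 4), (-9, 3)) = 1.0 <-- minimum
d((-9, 4), (-2, -8)) = 13.8924
d((-9, 4), (5, -8)) = 18.4391
d((-9, 3), (-2, -8)) = 13.0384
d((-9, 3), (5, -8)) = 17.8045
d((-2, -8), (5, -8)) = 7.0

Closest pair: (-9, 4) and (-9, 3) with distance 1.0

The closest pair is (-9, 4) and (-9, 3) with Euclidean distance 1.0. For 5 points, brute-force pairwise comparison is shown above. For large n, the divide-and-conquer algorithm (sort by x, recurse on halves, check the dividing strip) achieves O(n log n).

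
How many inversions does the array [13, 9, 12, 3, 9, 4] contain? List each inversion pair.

Finding inversions in [13, 9, 12, 3, 9, 4]:

(0, 1): arr[0]=13 > arr[1]=9
(0, 2): arr[0]=13 > arr[2]=12
(0, 3): arr[0]=13 > arr[3]=3
(0, 4): arr[0]=13 > arr[4]=9
(0, 5): arr[0]=13 > arr[5]=4
(1, 3): arr[1]=9 > arr[3]=3
(1, 5): arr[1]=9 > arr[5]=4
(2, 3): arr[2]=12 > arr[3]=3
(2, 4): arr[2]=12 > arr[4]=9
(2, 5): arr[2]=12 > arr[5]=4
(4, 5): arr[4]=9 > arr[5]=4

Total inversions: 11

The array has 11 inversion(s): (0,1), (0,2), (0,3), (0,4), (0,5), (1,3), (1,5), (2,3), (2,4), (2,5), (4,5). Each pair (i,j) satisfies i < j and arr[i] > arr[j].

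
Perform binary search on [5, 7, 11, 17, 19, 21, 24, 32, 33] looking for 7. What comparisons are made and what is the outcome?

Binary search for 7 in [5, 7, 11, 17, 19, 21, 24, 32, 33]:

lo=0, hi=8, mid=4, arr[mid]=19 -> 19 > 7, search left half
lo=0, hi=3, mid=1, arr[mid]=7 -> Found target at index 1!

Binary search finds 7 at index 1 after 2 comparisons. The search repeatedly halves the search space by comparing with the middle element.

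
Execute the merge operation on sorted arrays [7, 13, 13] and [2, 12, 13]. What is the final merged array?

Merging process:

Compare 7 vs 2: take 2 from right. Merged: [2]
Compare 7 vs 12: take 7 from left. Merged: [2, 7]
Compare 13 vs 12: take 12 from right. Merged: [2, 7, 12]
Compare 13 vs 13: take 13 from left. Merged: [2, 7, 12, 13]
Compare 13 vs 13: take 13 from left. Merged: [2, 7, 12, 13, 13]
Append remaining from right: [13]. Merged: [2, 7, 12, 13, 13, 13]

Final merged array: [2, 7, 12, 13, 13, 13]
Total comparisons: 5

The merged array is [2, 7, 12, 13, 13, 13], requiring 5 comparisons. The merge step runs in O(n) time where n is the total number of elements.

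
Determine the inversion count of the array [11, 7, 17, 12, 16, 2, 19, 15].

Finding inversions in [11, 7, 17, 12, 16, 2, 19, 15]:

(0, 1): arr[0]=11 > arr[1]=7
(0, 5): arr[0]=11 > arr[5]=2
(1, 5): arr[1]=7 > arr[5]=2
(2, 3): arr[2]=17 > arr[3]=12
(2, 4): arr[2]=17 > arr[4]=16
(2, 5): arr[2]=17 > arr[5]=2
(2, 7): arr[2]=17 > arr[7]=15
(3, 5): arr[3]=12 > arr[5]=2
(4, 5): arr[4]=16 > arr[5]=2
(4, 7): arr[4]=16 > arr[7]=15
(6, 7): arr[6]=19 > arr[7]=15

Total inversions: 11

The array has 11 inversion(s): (0,1), (0,5), (1,5), (2,3), (2,4), (2,5), (2,7), (3,5), (4,5), (4,7), (6,7). Each pair (i,j) satisfies i < j and arr[i] > arr[j].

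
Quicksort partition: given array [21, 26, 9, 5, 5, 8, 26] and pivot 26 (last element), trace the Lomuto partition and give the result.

Lomuto partition with pivot = 26:

Initial array: [21, 26, 9, 5, 5, 8, 26]

arr[0]=21 <= 26: swap with position 0, array becomes [21, 26, 9, 5, 5, 8, 26]
arr[1]=26 <= 26: swap with position 1, array becomes [21, 26, 9, 5, 5, 8, 26]
arr[2]=9 <= 26: swap with position 2, array becomes [21, 26, 9, 5, 5, 8, 26]
arr[3]=5 <= 26: swap with position 3, array becomes [21, 26, 9, 5, 5, 8, 26]
arr[4]=5 <= 26: swap with position 4, array becomes [21, 26, 9, 5, 5, 8, 26]
arr[5]=8 <= 26: swap with position 5, array becomes [21, 26, 9, 5, 5, 8, 26]

Place pivot at position 6: [21, 26, 9, 5, 5, 8, 26]
Pivot position: 6

After partitioning with pivot 26, the array becomes [21, 26, 9, 5, 5, 8, 26]. The pivot is placed at index 6. All elements to the left of the pivot are <= 26, and all elements to the right are > 26.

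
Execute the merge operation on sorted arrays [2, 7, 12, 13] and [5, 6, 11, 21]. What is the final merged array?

Merging process:

Compare 2 vs 5: take 2 from left. Merged: [2]
Compare 7 vs 5: take 5 from right. Merged: [2, 5]
Compare 7 vs 6: take 6 from right. Merged: [2, 5, 6]
Compare 7 vs 11: take 7 from left. Merged: [2, 5, 6, 7]
Compare 12 vs 11: take 11 from right. Merged: [2, 5, 6, 7, 11]
Compare 12 vs 21: take 12 from left. Merged: [2, 5, 6, 7, 11, 12]
Compare 13 vs 21: take 13 from left. Merged: [2, 5, 6, 7, 11, 12, 13]
Append remaining from right: [21]. Merged: [2, 5, 6, 7, 11, 12, 13, 21]

Final merged array: [2, 5, 6, 7, 11, 12, 13, 21]
Total comparisons: 7

The merged array is [2, 5, 6, 7, 11, 12, 13, 21], requiring 7 comparisons. The merge step runs in O(n) time where n is the total number of elements.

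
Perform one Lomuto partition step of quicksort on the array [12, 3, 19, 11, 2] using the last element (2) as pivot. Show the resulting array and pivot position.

Lomuto partition with pivot = 2:

Initial array: [12, 3, 19, 11, 2]

arr[0]=12 > 2: no swap
arr[1]=3 > 2: no swap
arr[2]=19 > 2: no swap
arr[3]=11 > 2: no swap

Place pivot at position 0: [2, 3, 19, 11, 12]
Pivot position: 0

After partitioning with pivot 2, the array becomes [2, 3, 19, 11, 12]. The pivot is placed at index 0. All elements to the left of the pivot are <= 2, and all elements to the right are > 2.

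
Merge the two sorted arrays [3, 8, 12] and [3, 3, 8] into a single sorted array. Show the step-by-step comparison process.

Merging process:

Compare 3 vs 3: take 3 from left. Merged: [3]
Compare 8 vs 3: take 3 from right. Merged: [3, 3]
Compare 8 vs 3: take 3 from right. Merged: [3, 3, 3]
Compare 8 vs 8: take 8 from left. Merged: [3, 3, 3, 8]
Compare 12 vs 8: take 8 from right. Merged: [3, 3, 3, 8, 8]
Append remaining from left: [12]. Merged: [3, 3, 3, 8, 8, 12]

Final merged array: [3, 3, 3, 8, 8, 12]
Total comparisons: 5

The merged array is [3, 3, 3, 8, 8, 12], requiring 5 comparisons. The merge step runs in O(n) time where n is the total number of elements.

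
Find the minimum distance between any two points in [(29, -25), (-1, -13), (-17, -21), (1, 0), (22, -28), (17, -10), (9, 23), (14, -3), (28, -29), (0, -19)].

Computing all pairwise distances among 10 points:

d((29, -25), (-1, -13)) = 32.311
d((29, -25), (-17, -21)) = 46.1736
d((29, -25), (1, 0)) = 37.5366
d((29, -25), (22, -28)) = 7.6158
d((29, -25), (17, -10)) = 19.2094
d((29, -25), (9, 23)) = 52.0
d((29, -25), (14, -3)) = 26.6271
d((29, -25), (28, -29)) = 4.1231 <-- minimum
d((29, -25), (0, -19)) = 29.6142
d((-1, -13), (-17, -21)) = 17.8885
d((-1, -13), (1, 0)) = 13.1529
d((-1, -13), (22, -28)) = 27.4591
d((-1, -13), (17, -10)) = 18.2483
d((-1, -13), (9, 23)) = 37.3631
d((-1, -13), (14, -3)) = 18.0278
d((-1, -13), (28, -29)) = 33.121
d((-1, -13), (0, -19)) = 6.0828
d((-17, -21), (1, 0)) = 27.6586
d((-17, -21), (22, -28)) = 39.6232
d((-17, -21), (17, -10)) = 35.7351
d((-17, -21), (9, 23)) = 51.1077
d((-17, -21), (14, -3)) = 35.8469
d((-17, -21), (28, -29)) = 45.7056
d((-17, -21), (0, -19)) = 17.1172
d((1, 0), (22, -28)) = 35.0
d((1, 0), (17, -10)) = 18.868
d((1, 0), (9, 23)) = 24.3516
d((1, 0), (14, -3)) = 13.3417
d((1, 0), (28, -29)) = 39.6232
d((1, 0), (0, -19)) = 19.0263
d((22, -28), (17, -10)) = 18.6815
d((22, -28), (9, 23)) = 52.6308
d((22, -28), (14, -3)) = 26.2488
d((22, -28), (28, -29)) = 6.0828
d((22, -28), (0, -19)) = 23.7697
d((17, -10), (9, 23)) = 33.9559
d((17, -10), (14, -3)) = 7.6158
d((17, -10), (28, -29)) = 21.9545
d((17, -10), (0, -19)) = 19.2354
d((9, 23), (14, -3)) = 26.4764
d((9, 23), (28, -29)) = 55.3624
d((9, 23), (0, -19)) = 42.9535
d((14, -3), (28, -29)) = 29.5296
d((14, -3), (0, -19)) = 21.2603
d((28, -29), (0, -19)) = 29.7321

Closest pair: (29, -25) and (28, -29) with distance 4.1231

The closest pair is (29, -25) and (28, -29) with Euclidean distance 4.1231. For 10 points, brute-force pairwise comparison is shown above. For large n, the divide-and-conquer algorithm (sort by x, recurse on halves, check the dividing strip) achieves O(n log n).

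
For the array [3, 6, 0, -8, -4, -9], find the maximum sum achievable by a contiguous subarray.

Using Kadane's algorithm on [3, 6, 0, -8, -4, -9]:

Scanning through the array:
Position 1 (value 6): max_ending_here = 9, max_so_far = 9
Position 2 (value 0): max_ending_here = 9, max_so_far = 9
Position 3 (value -8): max_ending_here = 1, max_so_far = 9
Position 4 (value -4): max_ending_here = -3, max_so_far = 9
Position 5 (value -9): max_ending_here = -9, max_so_far = 9

Maximum subarray: [3, 6]
Maximum sum: 9

The maximum subarray is [3, 6] with sum 9. This subarray runs from index 0 to index 1.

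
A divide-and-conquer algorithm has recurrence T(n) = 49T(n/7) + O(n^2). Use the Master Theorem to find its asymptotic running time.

Master Theorem for T(n) = 49T(n/7) + O(n^2):

a = 49, b = 7, c = 2
log_b(a) = log_7(49) = 2.0000

Case 2: c = 2 = log_7(49) = 2.0000
T(n) = O(n^2 log n) = O(n^2 log n)

For T(n) = 49T(n/7) + O(n^2): log_7(49) = 2.0000. This is Case 2 of the Master Theorem (c = log_b(a), equal work at all levels), giving O(n^2 log n).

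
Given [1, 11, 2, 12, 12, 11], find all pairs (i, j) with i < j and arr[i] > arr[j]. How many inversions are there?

Finding inversions in [1, 11, 2, 12, 12, 11]:

(1, 2): arr[1]=11 > arr[2]=2
(3, 5): arr[3]=12 > arr[5]=11
(4, 5): arr[4]=12 > arr[5]=11

Total inversions: 3

The array has 3 inversion(s): (1,2), (3,5), (4,5). Each pair (i,j) satisfies i < j and arr[i] > arr[j].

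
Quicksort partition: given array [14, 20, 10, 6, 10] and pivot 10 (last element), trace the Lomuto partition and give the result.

Lomuto partition with pivot = 10:

Initial array: [14, 20, 10, 6, 10]

arr[0]=14 > 10: no swap
arr[1]=20 > 10: no swap
arr[2]=10 <= 10: swap with position 0, array becomes [10, 20, 14, 6, 10]
arr[3]=6 <= 10: swap with position 1, array becomes [10, 6, 14, 20, 10]

Place pivot at position 2: [10, 6, 10, 20, 14]
Pivot position: 2

After partitioning with pivot 10, the array becomes [10, 6, 10, 20, 14]. The pivot is placed at index 2. All elements to the left of the pivot are <= 10, and all elements to the right are > 10.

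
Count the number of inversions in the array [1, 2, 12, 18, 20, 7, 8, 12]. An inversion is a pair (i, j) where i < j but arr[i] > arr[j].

Finding inversions in [1, 2, 12, 18, 20, 7, 8, 12]:

(2, 5): arr[2]=12 > arr[5]=7
(2, 6): arr[2]=12 > arr[6]=8
(3, 5): arr[3]=18 > arr[5]=7
(3, 6): arr[3]=18 > arr[6]=8
(3, 7): arr[3]=18 > arr[7]=12
(4, 5): arr[4]=20 > arr[5]=7
(4, 6): arr[4]=20 > arr[6]=8
(4, 7): arr[4]=20 > arr[7]=12

Total inversions: 8

The array has 8 inversion(s): (2,5), (2,6), (3,5), (3,6), (3,7), (4,5), (4,6), (4,7). Each pair (i,j) satisfies i < j and arr[i] > arr[j].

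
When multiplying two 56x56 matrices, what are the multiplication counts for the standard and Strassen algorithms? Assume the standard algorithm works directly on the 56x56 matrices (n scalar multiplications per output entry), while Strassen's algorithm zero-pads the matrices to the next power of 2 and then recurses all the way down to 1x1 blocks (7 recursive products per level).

Matrix multiplication for 56x56 matrices:

Strassen's algorithm requires power-of-2 dimensions. Pad 56x56 to 64x64 (next power of 2).

Standard algorithm: 56^3 = 175616 multiplications
Strassen's algorithm: 7^(log2(64)) = 7^6 = 117649 multiplications
Savings: 175616 - 117649 = 57967 multiplications

Standard: 175616 multiplications (56^3). Strassen: 117649 multiplications (7^6, after padding to 64x64). Strassen reduces 8 recursive multiplications to 7 at each level.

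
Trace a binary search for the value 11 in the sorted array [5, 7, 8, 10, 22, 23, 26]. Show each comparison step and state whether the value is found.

Binary search for 11 in [5, 7, 8, 10, 22, 23, 26]:

lo=0, hi=6, mid=3, arr[mid]=10 -> 10 < 11, search right half
lo=4, hi=6, mid=5, arr[mid]=23 -> 23 > 11, search left half
lo=4, hi=4, mid=4, arr[mid]=22 -> 22 > 11, search left half
lo=4 > hi=3, target 11 not found

Binary search determines that 11 is not in the array after 3 comparisons. The search space was exhausted without finding the target.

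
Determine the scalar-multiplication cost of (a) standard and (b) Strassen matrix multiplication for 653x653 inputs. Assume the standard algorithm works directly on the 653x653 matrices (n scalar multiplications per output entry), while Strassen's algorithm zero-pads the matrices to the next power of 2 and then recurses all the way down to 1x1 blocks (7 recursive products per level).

Matrix multiplication for 653x653 matrices:

Strassen's algorithm requires power-of-2 dimensions. Pad 653x653 to 1024x1024 (next power of 2).

Standard algorithm: 653^3 = 278445077 multiplications
Strassen's algorithm: 7^(log2(1024)) = 7^10 = 282475249 multiplications
Difference: 278445077 - 282475249 = -4030172 (Strassen uses MORE here due to padding overhead — for small or just-over-power-of-2 n, padding can outweigh the per-level savings)

Standard: 278445077 multiplications (653^3). Strassen: 282475249 multiplications (7^10, after padding to 1024x1024). Strassen reduces 8 recursive multiplications to 7 at each level.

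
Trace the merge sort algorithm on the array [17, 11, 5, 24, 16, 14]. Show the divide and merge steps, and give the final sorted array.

Merge sort trace:

Split: [17, 11, 5, 24, 16, 14] -> [17, 11, 5] and [24, 16, 14]
  Split: [17, 11, 5] -> [17] and [11, 5]
    Split: [11, 5] -> [11] and [5]
    Merge: [11] + [5] -> [5, 11]
  Merge: [17] + [5, 11] -> [5, 11, 17]
  Split: [24, 16, 14] -> [24] and [16, 14]
    Split: [16, 14] -> [16] and [14]
    Merge: [16] + [14] -> [14, 16]
  Merge: [24] + [14, 16] -> [14, 16, 24]
Merge: [5, 11, 17] + [14, 16, 24] -> [5, 11, 14, 16, 17, 24]

Final sorted array: [5, 11, 14, 16, 17, 24]

The merge sort proceeds by recursively splitting the array and merging sorted halves.
After all merges, the sorted array is [5, 11, 14, 16, 17, 24].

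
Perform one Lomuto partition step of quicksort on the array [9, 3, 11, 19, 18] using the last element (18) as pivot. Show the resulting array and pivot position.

Lomuto partition with pivot = 18:

Initial array: [9, 3, 11, 19, 18]

arr[0]=9 <= 18: swap with position 0, array becomes [9, 3, 11, 19, 18]
arr[1]=3 <= 18: swap with position 1, array becomes [9, 3, 11, 19, 18]
arr[2]=11 <= 18: swap with position 2, array becomes [9, 3, 11, 19, 18]
arr[3]=19 > 18: no swap

Place pivot at position 3: [9, 3, 11, 18, 19]
Pivot position: 3

After partitioning with pivot 18, the array becomes [9, 3, 11, 18, 19]. The pivot is placed at index 3. All elements to the left of the pivot are <= 18, and all elements to the right are > 18.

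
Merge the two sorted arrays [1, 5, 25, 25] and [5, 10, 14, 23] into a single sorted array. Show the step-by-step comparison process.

Merging process:

Compare 1 vs 5: take 1 from left. Merged: [1]
Compare 5 vs 5: take 5 from left. Merged: [1, 5]
Compare 25 vs 5: take 5 from right. Merged: [1, 5, 5]
Compare 25 vs 10: take 10 from right. Merged: [1, 5, 5, 10]
Compare 25 vs 14: take 14 from right. Merged: [1, 5, 5, 10, 14]
Compare 25 vs 23: take 23 from right. Merged: [1, 5, 5, 10, 14, 23]
Append remaining from left: [25, 25]. Merged: [1, 5, 5, 10, 14, 23, 25, 25]

Final merged array: [1, 5, 5, 10, 14, 23, 25, 25]
Total comparisons: 6

The merged array is [1, 5, 5, 10, 14, 23, 25, 25], requiring 6 comparisons. The merge step runs in O(n) time where n is the total number of elements.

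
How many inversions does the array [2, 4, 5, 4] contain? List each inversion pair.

Finding inversions in [2, 4, 5, 4]:

(2, 3): arr[2]=5 > arr[3]=4

Total inversions: 1

The array has 1 inversion(s): (2,3). Each pair (i,j) satisfies i < j and arr[i] > arr[j].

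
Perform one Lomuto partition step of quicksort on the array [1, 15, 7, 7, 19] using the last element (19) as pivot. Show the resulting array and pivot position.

Lomuto partition with pivot = 19:

Initial array: [1, 15, 7, 7, 19]

arr[0]=1 <= 19: swap with position 0, array becomes [1, 15, 7, 7, 19]
arr[1]=15 <= 19: swap with position 1, array becomes [1, 15, 7, 7, 19]
arr[2]=7 <= 19: swap with position 2, array becomes [1, 15, 7, 7, 19]
arr[3]=7 <= 19: swap with position 3, array becomes [1, 15, 7, 7, 19]

Place pivot at position 4: [1, 15, 7, 7, 19]
Pivot position: 4

After partitioning with pivot 19, the array becomes [1, 15, 7, 7, 19]. The pivot is placed at index 4. All elements to the left of the pivot are <= 19, and all elements to the right are > 19.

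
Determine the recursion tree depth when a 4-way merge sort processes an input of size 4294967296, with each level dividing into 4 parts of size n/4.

For divide and conquer with division factor 4:

Problem sizes at each level:
Level 0: 4294967296
Level 1: 1073741824
Level 2: 268435456
Level 3: 67108864
Level 4: 16777216
Level 5: 4194304
Level 6: 1048576
Level 7: 262144
Level 8: 65536
Level 9: 16384
Level 10: 4096
Level 11: 1024
Level 12: 256
Level 13: 64
Level 14: 16
Level 15: 4
Level 16: 1

The root is level 0 and the size-1 base case is level 16 (the tree spans levels 0 through 16, i.e. 17 levels counting the root), so the depth is the number of divisions: log_4(4294967296) = 16

The recursion tree depth is log_4(4294967296) = 16. At each level, the problem size is divided by 4, so it takes 16 divisions to reduce to a base case of size 1. The algorithm makes 4 recursive calls at each level.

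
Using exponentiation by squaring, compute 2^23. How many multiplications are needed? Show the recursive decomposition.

Computing 2^23 by squaring (build up from 2^1; each line after the first costs one multiplication):

2^1 = 2
2^2 = (2^1)^2 = 2^2 = 4
2^4 = (2^2)^2 = 4^2 = 16
2^5 = 2 * 2^4 = 2 * 16 = 32
2^10 = (2^5)^2 = 32^2 = 1024
2^11 = 2 * 2^10 = 2 * 1024 = 2048
2^22 = (2^11)^2 = 2048^2 = 4194304
2^23 = 2 * 2^22 = 2 * 4194304 = 8388608

Result: 8388608
Multiplications needed: 7 (7 lines after 2^1)

2^23 = 8388608. Using exponentiation by squaring, this requires 7 multiplications. The key idea: if the exponent is even, square the half-power; if odd, multiply by the base once.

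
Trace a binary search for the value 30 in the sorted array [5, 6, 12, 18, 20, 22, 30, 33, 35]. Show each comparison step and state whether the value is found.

Binary search for 30 in [5, 6, 12, 18, 20, 22, 30, 33, 35]:

lo=0, hi=8, mid=4, arr[mid]=20 -> 20 < 30, search right half
lo=5, hi=8, mid=6, arr[mid]=30 -> Found target at index 6!

Binary search finds 30 at index 6 after 2 comparisons. The search repeatedly halves the search space by comparing with the middle element.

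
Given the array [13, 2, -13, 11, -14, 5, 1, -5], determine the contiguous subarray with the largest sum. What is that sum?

Using Kadane's algorithm on [13, 2, -13, 11, -14, 5, 1, -5]:

Scanning through the array:
Position 1 (value 2): max_ending_here = 15, max_so_far = 15
Position 2 (value -13): max_ending_here = 2, max_so_far = 15
Position 3 (value 11): max_ending_here = 13, max_so_far = 15
Position 4 (value -14): max_ending_here = -1, max_so_far = 15
Position 5 (value 5): max_ending_here = 5, max_so_far = 15
Position 6 (value 1): max_ending_here = 6, max_so_far = 15
Position 7 (value -5): max_ending_here = 1, max_so_far = 15

Maximum subarray: [13, 2]
Maximum sum: 15

The maximum subarray is [13, 2] with sum 15. This subarray runs from index 0 to index 1.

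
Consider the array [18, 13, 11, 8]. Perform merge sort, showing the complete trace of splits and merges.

Merge sort trace:

Split: [18, 13, 11, 8] -> [18, 13] and [11, 8]
  Split: [18, 13] -> [18] and [13]
  Merge: [18] + [13] -> [13, 18]
  Split: [11, 8] -> [11] and [8]
  Merge: [11] + [8] -> [8, 11]
Merge: [13, 18] + [8, 11] -> [8, 11, 13, 18]

Final sorted array: [8, 11, 13, 18]

The merge sort proceeds by recursively splitting the array and merging sorted halves.
After all merges, the sorted array is [8, 11, 13, 18].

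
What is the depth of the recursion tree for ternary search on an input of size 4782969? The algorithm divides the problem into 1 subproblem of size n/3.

For divide and conquer with division factor 3:

Problem sizes at each level:
Level 0: 4782969
Level 1: 1594323
Level 2: 531441
Level 3: 177147
Level 4: 59049
Level 5: 19683
Level 6: 6561
Level 7: 2187
Level 8: 729
Level 9: 243
Level 10: 81
Level 11: 27
Level 12: 9
Level 13: 3
Level 14: 1

The root is level 0 and the size-1 base case is level 14 (the tree spans levels 0 through 14, i.e. 15 levels counting the root), so the depth is the number of divisions: log_3(4782969) = 14

The recursion tree depth is log_3(4782969) = 14. At each level, the problem size is divided by 3, so it takes 14 divisions to reduce to a base case of size 1. The algorithm makes 1 recursive call at each level.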